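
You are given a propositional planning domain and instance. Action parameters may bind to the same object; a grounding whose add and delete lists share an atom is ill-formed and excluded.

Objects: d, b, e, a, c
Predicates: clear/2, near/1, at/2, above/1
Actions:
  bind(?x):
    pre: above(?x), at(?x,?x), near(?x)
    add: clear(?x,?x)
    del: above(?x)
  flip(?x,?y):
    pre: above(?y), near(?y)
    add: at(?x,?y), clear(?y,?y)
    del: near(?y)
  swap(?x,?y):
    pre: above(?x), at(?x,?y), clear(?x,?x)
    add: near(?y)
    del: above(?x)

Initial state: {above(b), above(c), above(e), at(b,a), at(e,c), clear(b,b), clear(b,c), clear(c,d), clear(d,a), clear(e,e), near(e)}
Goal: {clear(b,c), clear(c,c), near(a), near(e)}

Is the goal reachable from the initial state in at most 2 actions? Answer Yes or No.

No

1. swap(b,a)  →  {above(c), above(e), at(b,a), at(e,c), clear(b,b), clear(b,c), clear(c,d), clear(d,a), clear(e,e), near(a), near(e)}
2. swap(e,c)  →  {above(c), at(b,a), at(e,c), clear(b,b), clear(b,c), clear(c,d), clear(d,a), clear(e,e), near(a), near(c), near(e)}
3. flip(d,c)  →  {above(c), at(b,a), at(d,c), at(e,c), clear(b,b), clear(b,c), clear(c,c), clear(c,d), clear(d,a), clear(e,e), near(a), near(e)}
optimal plan length = 3; 3 > 2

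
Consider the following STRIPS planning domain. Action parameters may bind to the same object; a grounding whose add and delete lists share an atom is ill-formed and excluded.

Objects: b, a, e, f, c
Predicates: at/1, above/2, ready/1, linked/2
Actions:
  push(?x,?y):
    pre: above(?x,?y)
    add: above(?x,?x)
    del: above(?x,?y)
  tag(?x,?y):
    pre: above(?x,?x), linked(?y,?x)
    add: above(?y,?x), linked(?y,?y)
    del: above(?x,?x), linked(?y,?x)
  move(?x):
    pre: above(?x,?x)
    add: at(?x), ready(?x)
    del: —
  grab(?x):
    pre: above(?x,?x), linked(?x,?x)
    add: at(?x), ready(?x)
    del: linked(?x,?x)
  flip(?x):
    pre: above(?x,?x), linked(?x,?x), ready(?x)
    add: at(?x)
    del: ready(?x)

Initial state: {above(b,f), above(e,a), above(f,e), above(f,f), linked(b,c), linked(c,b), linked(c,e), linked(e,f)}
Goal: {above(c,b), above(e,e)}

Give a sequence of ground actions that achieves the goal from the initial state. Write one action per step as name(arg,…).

1. push(b,f)  →  {above(b,b), above(e,a), above(f,e), above(f,f), linked(b,c), linked(c,b), linked(c,e), linked(e,f)}
2. push(e,a)  →  {above(b,b), above(e,e), above(f,e), above(f,f), linked(b,c), linked(c,b), linked(c,e), linked(e,f)}
3. tag(b,c)  →  {above(c,b), above(e,e), above(f,e), above(f,f), linked(b,c), linked(c,c), linked(c,e), linked(e,f)}

push(b,f); push(e,a); tag(b,c)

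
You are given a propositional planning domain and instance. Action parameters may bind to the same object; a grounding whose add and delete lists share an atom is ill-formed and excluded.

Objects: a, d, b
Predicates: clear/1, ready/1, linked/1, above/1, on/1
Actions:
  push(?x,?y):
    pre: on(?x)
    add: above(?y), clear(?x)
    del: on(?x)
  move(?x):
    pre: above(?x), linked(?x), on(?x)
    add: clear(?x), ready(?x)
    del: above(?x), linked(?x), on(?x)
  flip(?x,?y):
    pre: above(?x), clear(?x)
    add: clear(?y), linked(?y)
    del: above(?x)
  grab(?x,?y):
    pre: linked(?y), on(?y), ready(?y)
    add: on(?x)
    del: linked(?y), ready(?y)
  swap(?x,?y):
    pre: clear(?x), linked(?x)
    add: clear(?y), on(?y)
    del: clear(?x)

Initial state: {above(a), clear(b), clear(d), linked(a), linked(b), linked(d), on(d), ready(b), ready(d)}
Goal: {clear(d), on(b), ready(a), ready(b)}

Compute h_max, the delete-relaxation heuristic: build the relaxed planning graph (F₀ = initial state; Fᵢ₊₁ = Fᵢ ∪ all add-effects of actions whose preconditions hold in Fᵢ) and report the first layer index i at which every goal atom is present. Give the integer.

2

F0 = init (9 atoms)
F1 = F0 ∪ {above(b), above(d), clear(a), on(a), on(b)}  (14 atoms)
F2 = F1 ∪ {ready(a)}  (15 atoms)
goal ⊆ F2  ⇒  h_max = 2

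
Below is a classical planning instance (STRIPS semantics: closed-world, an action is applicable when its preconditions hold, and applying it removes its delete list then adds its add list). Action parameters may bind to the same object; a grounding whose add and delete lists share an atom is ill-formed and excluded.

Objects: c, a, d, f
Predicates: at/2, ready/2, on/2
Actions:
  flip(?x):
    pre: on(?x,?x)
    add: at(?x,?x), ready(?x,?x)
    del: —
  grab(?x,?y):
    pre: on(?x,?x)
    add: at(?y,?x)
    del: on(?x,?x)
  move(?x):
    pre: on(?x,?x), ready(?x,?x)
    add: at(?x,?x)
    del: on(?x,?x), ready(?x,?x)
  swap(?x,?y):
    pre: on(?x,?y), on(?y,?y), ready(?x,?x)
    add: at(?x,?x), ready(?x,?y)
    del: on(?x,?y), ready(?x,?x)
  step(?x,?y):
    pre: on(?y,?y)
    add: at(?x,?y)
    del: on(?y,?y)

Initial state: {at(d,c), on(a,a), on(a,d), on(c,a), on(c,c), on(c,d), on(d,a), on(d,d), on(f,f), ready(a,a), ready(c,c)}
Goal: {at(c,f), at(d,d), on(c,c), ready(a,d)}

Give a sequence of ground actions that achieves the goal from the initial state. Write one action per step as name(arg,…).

flip(d); grab(f,c); swap(a,d)

1. flip(d)  →  {at(d,c), at(d,d), on(a,a), on(a,d), on(c,a), on(c,c), on(c,d), on(d,a), on(d,d), on(f,f), ready(a,a), ready(c,c), ready(d,d)}
2. grab(f,c)  →  {at(c,f), at(d,c), at(d,d), on(a,a), on(a,d), on(c,a), on(c,c), on(c,d), on(d,a), on(d,d), ready(a,a), ready(c,c), ready(d,d)}
3. swap(a,d)  →  {at(a,a), at(c,f), at(d,c), at(d,d), on(a,a), on(c,a), on(c,c), on(c,d), on(d,a), on(d,d), ready(a,d), ready(c,c), ready(d,d)}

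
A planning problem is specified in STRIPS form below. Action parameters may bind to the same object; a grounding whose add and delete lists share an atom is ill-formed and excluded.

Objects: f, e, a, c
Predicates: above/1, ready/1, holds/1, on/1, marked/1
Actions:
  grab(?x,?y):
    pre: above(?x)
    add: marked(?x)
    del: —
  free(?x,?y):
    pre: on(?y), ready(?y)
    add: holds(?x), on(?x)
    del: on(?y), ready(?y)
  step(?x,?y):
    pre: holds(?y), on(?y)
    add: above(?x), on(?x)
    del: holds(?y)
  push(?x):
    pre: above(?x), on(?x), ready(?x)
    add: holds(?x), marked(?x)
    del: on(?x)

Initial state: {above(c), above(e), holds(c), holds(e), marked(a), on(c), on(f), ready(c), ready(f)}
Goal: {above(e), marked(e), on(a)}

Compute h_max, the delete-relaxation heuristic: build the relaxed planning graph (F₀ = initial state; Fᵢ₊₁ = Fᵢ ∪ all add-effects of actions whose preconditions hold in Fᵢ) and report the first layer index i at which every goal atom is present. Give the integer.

1

F0 = init (9 atoms)
F1 = F0 ∪ {above(a), above(f), holds(a), holds(f), marked(c), marked(e), on(a), on(e)}  (17 atoms)
goal ⊆ F1  ⇒  h_max = 1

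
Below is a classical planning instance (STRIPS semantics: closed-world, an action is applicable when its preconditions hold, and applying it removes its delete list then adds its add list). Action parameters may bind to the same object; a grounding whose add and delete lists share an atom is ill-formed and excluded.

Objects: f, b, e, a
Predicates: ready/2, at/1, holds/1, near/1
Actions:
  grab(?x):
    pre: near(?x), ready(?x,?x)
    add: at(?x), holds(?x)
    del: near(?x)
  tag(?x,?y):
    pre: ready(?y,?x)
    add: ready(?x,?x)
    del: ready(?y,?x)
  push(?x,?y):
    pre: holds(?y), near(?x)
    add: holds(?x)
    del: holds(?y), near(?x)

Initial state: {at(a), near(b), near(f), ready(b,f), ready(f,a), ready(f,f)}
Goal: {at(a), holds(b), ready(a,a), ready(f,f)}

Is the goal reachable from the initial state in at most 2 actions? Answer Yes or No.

1. grab(f)  →  {at(a), at(f), holds(f), near(b), ready(b,f), ready(f,a), ready(f,f)}
2. tag(a,f)  →  {at(a), at(f), holds(f), near(b), ready(a,a), ready(b,f), ready(f,f)}
3. push(b,f)  →  {at(a), at(f), holds(b), ready(a,a), ready(b,f), ready(f,f)}
optimal plan length = 3; 3 > 2

No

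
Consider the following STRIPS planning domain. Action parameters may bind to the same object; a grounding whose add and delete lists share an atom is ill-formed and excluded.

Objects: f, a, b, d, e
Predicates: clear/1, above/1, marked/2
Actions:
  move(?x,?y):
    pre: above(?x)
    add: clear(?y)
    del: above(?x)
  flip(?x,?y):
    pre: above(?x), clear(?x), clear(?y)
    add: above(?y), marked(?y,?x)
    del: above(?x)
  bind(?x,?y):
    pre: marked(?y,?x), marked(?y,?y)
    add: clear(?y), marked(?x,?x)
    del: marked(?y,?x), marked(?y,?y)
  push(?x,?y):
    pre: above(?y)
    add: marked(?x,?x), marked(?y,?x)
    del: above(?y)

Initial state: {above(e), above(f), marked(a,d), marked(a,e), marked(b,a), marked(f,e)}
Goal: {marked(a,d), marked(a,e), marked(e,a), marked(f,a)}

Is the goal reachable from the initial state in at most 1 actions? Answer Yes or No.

1. push(a,f)  →  {above(e), marked(a,a), marked(a,d), marked(a,e), marked(b,a), marked(f,a), marked(f,e)}
2. push(a,e)  →  {marked(a,a), marked(a,d), marked(a,e), marked(b,a), marked(e,a), marked(f,a), marked(f,e)}
optimal plan length = 2; 2 > 1

No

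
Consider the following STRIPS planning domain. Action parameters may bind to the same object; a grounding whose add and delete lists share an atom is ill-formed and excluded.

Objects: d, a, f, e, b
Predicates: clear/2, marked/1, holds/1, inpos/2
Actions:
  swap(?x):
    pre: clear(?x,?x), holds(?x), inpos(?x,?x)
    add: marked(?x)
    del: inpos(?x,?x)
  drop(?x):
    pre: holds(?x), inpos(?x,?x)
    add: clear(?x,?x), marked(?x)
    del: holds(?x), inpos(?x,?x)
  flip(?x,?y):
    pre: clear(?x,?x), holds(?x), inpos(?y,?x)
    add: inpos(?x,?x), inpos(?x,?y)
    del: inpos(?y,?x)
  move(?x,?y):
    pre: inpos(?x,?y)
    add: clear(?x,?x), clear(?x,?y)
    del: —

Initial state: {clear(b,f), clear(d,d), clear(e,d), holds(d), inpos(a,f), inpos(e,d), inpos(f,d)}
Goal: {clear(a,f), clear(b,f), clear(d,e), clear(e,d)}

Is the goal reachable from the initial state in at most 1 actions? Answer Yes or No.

No

1. flip(d,e)  →  {clear(b,f), clear(d,d), clear(e,d), holds(d), inpos(a,f), inpos(d,d), inpos(d,e), inpos(f,d)}
2. move(d,e)  →  {clear(b,f), clear(d,d), clear(d,e), clear(e,d), holds(d), inpos(a,f), inpos(d,d), inpos(d,e), inpos(f,d)}
3. move(a,f)  →  {clear(a,a), clear(a,f), clear(b,f), clear(d,d), clear(d,e), clear(e,d), holds(d), inpos(a,f), inpos(d,d), inpos(d,e), inpos(f,d)}
optimal plan length = 3; 3 > 1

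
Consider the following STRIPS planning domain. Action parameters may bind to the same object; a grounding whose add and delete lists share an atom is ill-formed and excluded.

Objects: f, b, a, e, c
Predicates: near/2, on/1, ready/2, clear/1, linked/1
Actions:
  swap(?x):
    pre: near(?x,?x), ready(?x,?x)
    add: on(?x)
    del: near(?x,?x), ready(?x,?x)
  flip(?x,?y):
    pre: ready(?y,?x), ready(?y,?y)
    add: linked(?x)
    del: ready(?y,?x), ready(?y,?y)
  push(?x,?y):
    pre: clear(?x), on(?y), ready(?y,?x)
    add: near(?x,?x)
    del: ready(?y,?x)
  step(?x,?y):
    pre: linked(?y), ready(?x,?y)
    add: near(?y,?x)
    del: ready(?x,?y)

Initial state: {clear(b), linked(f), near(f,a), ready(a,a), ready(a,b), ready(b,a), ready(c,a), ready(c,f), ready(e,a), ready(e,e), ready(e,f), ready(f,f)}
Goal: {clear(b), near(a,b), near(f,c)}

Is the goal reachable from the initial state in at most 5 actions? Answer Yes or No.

Yes

1. flip(a,a)  →  {clear(b), linked(a), linked(f), near(f,a), ready(a,b), ready(b,a), ready(c,a), ready(c,f), ready(e,a), ready(e,e), ready(e,f), ready(f,f)}
2. step(b,a)  →  {clear(b), linked(a), linked(f), near(a,b), near(f,a), ready(a,b), ready(c,a), ready(c,f), ready(e,a), ready(e,e), ready(e,f), ready(f,f)}
3. step(c,f)  →  {clear(b), linked(a), linked(f), near(a,b), near(f,a), near(f,c), ready(a,b), ready(c,a), ready(e,a), ready(e,e), ready(e,f), ready(f,f)}
optimal plan length = 3; 3 ≤ 5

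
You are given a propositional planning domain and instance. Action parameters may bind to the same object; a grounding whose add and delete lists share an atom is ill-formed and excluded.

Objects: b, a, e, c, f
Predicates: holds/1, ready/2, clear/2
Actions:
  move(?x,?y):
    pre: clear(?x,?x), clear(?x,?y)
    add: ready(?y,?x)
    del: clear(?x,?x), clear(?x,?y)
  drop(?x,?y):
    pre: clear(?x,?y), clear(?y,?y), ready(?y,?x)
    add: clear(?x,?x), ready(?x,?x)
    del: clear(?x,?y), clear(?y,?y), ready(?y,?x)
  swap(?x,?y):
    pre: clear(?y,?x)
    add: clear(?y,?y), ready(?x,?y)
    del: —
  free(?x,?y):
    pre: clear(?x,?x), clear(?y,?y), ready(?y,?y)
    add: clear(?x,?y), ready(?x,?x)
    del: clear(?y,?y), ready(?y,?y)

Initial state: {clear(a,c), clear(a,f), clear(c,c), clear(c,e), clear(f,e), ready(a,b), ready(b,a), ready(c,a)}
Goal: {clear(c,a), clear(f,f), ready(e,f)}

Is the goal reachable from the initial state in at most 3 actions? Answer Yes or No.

No

1. drop(a,c)  →  {clear(a,a), clear(a,f), clear(c,e), clear(f,e), ready(a,a), ready(a,b), ready(b,a)}
2. swap(e,c)  →  {clear(a,a), clear(a,f), clear(c,c), clear(c,e), clear(f,e), ready(a,a), ready(a,b), ready(b,a), ready(e,c)}
3. swap(e,f)  →  {clear(a,a), clear(a,f), clear(c,c), clear(c,e), clear(f,e), clear(f,f), ready(a,a), ready(a,b), ready(b,a), ready(e,c), ready(e,f)}
4. free(c,a)  →  {clear(a,f), clear(c,a), clear(c,c), clear(c,e), clear(f,e), clear(f,f), ready(a,b), ready(b,a), ready(c,c), ready(e,c), ready(e,f)}
optimal plan length = 4; 4 > 3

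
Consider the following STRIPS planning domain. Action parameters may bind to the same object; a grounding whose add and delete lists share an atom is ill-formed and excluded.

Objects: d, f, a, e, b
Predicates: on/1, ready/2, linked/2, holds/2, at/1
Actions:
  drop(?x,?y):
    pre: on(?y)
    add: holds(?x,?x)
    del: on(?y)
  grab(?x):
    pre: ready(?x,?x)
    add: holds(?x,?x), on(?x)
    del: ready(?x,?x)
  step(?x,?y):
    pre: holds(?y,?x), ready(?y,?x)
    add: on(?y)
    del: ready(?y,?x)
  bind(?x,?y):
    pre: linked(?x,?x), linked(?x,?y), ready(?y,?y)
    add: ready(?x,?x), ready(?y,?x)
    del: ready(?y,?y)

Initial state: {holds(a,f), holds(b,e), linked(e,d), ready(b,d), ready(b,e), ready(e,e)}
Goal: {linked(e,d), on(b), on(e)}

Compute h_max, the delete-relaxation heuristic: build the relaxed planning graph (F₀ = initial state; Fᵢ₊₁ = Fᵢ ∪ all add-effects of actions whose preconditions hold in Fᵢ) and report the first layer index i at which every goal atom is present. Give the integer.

F0 = init (6 atoms)
F1 = F0 ∪ {holds(e,e), on(b), on(e)}  (9 atoms)
goal ⊆ F1  ⇒  h_max = 1

1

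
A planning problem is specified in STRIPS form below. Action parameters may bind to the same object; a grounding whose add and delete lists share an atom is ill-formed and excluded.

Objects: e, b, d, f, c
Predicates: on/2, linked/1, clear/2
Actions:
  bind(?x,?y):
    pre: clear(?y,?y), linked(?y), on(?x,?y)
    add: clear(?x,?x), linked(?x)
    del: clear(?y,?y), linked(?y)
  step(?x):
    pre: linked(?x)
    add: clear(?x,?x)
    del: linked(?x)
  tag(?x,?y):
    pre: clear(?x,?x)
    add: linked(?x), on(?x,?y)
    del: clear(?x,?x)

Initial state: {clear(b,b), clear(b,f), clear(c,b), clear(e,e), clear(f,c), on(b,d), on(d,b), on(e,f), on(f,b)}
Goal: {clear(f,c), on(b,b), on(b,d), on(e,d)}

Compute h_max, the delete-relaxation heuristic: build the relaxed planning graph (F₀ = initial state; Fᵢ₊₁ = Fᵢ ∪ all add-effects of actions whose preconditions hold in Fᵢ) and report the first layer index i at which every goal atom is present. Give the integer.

F0 = init (9 atoms)
F1 = F0 ∪ {linked(b), linked(e), on(b,b), on(b,c), on(b,e), on(b,f), on(e,b), on(e,c), on(e,d), on(e,e)}  (19 atoms)
goal ⊆ F1  ⇒  h_max = 1

1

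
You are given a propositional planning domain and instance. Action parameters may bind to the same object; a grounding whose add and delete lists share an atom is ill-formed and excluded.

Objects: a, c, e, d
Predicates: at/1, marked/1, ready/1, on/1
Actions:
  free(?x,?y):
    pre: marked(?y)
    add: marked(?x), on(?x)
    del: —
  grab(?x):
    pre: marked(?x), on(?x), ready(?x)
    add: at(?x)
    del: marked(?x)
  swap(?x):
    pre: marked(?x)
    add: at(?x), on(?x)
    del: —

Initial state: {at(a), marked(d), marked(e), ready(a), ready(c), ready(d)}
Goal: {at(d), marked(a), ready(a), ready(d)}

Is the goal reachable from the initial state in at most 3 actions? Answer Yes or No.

Yes

1. free(a,e)  →  {at(a), marked(a), marked(d), marked(e), on(a), ready(a), ready(c), ready(d)}
2. swap(d)  →  {at(a), at(d), marked(a), marked(d), marked(e), on(a), on(d), ready(a), ready(c), ready(d)}
optimal plan length = 2; 2 ≤ 3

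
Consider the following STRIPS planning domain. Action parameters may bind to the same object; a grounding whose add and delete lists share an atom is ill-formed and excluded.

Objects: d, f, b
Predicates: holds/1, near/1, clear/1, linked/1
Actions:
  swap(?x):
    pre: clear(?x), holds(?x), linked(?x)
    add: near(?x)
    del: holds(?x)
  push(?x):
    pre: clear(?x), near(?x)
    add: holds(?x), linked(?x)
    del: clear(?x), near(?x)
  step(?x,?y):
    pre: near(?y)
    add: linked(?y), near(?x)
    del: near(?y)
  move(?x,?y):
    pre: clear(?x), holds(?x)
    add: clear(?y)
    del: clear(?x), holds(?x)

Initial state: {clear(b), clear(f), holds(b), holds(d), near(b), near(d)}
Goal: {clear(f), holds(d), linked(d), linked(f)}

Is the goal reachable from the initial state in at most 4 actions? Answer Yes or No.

1. step(f,d)  →  {clear(b), clear(f), holds(b), holds(d), linked(d), near(b), near(f)}
2. step(d,f)  →  {clear(b), clear(f), holds(b), holds(d), linked(d), linked(f), near(b), near(d)}
optimal plan length = 2; 2 ≤ 4

Yes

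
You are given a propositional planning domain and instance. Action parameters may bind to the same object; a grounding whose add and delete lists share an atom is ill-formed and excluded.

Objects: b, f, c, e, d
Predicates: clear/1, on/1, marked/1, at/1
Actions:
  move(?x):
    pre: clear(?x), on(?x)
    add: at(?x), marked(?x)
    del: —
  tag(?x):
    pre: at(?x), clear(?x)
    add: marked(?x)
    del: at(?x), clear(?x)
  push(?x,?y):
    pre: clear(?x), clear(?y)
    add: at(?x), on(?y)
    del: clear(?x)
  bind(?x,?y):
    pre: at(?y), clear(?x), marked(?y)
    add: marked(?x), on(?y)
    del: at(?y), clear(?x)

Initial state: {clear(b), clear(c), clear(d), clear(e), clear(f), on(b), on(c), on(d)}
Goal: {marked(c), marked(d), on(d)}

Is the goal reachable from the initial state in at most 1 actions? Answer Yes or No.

1. move(c)  →  {at(c), clear(b), clear(c), clear(d), clear(e), clear(f), marked(c), on(b), on(c), on(d)}
2. move(d)  →  {at(c), at(d), clear(b), clear(c), clear(d), clear(e), clear(f), marked(c), marked(d), on(b), on(c), on(d)}
optimal plan length = 2; 2 > 1

No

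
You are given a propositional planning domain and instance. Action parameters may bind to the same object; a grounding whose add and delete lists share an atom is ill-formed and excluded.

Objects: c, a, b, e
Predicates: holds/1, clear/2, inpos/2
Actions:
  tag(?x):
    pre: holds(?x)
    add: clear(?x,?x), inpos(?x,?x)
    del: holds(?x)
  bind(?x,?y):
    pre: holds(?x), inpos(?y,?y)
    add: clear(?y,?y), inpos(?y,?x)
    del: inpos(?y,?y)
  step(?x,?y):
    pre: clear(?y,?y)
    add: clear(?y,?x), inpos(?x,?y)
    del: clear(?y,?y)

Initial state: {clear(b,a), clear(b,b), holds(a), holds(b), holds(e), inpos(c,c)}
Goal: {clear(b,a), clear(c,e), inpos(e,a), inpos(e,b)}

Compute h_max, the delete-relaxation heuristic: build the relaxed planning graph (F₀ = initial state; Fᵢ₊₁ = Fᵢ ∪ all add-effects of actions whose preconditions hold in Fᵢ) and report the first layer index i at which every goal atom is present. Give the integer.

2

F0 = init (6 atoms)
F1 = F0 ∪ {clear(a,a), clear(b,c), clear(b,e), clear(c,c), clear(e,e), inpos(a,a), inpos(a,b), inpos(b,b), inpos(c,a), inpos(c,b), inpos(c,e), inpos(e,b), inpos(e,e)}  (19 atoms)
F2 = F1 ∪ {clear(a,b), clear(a,c), clear(a,e), clear(c,a), clear(c,b), clear(c,e), clear(e,a), clear(e,b), clear(e,c), inpos(a,c), inpos(a,e), inpos(b,a), inpos(b,c), inpos(b,e), inpos(e,a), inpos(e,c)}  (35 atoms)
goal ⊆ F2  ⇒  h_max = 2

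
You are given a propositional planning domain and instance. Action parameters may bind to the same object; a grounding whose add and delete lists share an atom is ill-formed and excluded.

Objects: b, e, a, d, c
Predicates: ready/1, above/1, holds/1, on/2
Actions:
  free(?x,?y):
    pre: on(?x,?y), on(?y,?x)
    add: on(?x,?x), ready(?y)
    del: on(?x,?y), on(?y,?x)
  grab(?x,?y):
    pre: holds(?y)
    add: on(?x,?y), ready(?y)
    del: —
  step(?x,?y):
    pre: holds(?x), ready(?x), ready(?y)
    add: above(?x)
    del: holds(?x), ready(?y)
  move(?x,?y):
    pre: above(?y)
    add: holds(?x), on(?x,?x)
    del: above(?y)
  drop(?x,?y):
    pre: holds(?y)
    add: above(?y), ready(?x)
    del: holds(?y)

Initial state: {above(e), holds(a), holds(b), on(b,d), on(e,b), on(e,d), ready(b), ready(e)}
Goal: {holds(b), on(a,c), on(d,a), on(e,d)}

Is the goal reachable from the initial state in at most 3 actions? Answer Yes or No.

Yes

1. grab(d,a)  →  {above(e), holds(a), holds(b), on(b,d), on(d,a), on(e,b), on(e,d), ready(a), ready(b), ready(e)}
2. move(c,e)  →  {holds(a), holds(b), holds(c), on(b,d), on(c,c), on(d,a), on(e,b), on(e,d), ready(a), ready(b), ready(e)}
3. grab(a,c)  →  {holds(a), holds(b), holds(c), on(a,c), on(b,d), on(c,c), on(d,a), on(e,b), on(e,d), ready(a), ready(b), ready(c), ready(e)}
optimal plan length = 3; 3 ≤ 3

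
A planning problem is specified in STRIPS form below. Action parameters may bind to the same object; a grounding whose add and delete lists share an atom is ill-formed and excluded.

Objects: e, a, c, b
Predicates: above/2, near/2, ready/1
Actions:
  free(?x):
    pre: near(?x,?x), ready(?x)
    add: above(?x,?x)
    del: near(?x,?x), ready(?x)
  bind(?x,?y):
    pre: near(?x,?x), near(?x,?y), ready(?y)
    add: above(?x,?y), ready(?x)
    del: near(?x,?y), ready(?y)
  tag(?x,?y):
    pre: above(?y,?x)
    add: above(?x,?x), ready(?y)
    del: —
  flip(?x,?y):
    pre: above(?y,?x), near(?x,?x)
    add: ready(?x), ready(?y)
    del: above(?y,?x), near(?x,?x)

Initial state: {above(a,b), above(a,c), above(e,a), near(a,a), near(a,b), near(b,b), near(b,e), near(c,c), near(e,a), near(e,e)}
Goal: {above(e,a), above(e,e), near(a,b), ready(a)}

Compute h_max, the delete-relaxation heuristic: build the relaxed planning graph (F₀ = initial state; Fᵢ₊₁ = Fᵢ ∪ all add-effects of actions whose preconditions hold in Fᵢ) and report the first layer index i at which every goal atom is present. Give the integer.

F0 = init (10 atoms)
F1 = F0 ∪ {above(a,a), above(b,b), above(c,c), ready(a), ready(b), ready(c), ready(e)}  (17 atoms)
F2 = F1 ∪ {above(b,e), above(e,e)}  (19 atoms)
goal ⊆ F2  ⇒  h_max = 2

2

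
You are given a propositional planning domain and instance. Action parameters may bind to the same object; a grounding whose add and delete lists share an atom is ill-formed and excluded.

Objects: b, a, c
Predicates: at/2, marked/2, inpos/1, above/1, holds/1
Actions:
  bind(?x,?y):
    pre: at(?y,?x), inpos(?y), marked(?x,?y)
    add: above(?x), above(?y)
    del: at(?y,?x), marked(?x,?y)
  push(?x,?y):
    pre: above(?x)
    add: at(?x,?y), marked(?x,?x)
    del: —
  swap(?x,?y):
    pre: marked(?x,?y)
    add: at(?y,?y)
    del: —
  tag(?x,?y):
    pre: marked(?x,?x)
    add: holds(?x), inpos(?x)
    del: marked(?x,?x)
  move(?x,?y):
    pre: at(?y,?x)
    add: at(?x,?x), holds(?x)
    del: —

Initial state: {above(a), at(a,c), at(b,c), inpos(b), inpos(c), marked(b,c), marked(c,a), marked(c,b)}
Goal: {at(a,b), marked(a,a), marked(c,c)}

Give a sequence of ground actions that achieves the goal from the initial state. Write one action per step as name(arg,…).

1. bind(c,b)  →  {above(a), above(b), above(c), at(a,c), inpos(b), inpos(c), marked(b,c), marked(c,a)}
2. push(a,b)  →  {above(a), above(b), above(c), at(a,b), at(a,c), inpos(b), inpos(c), marked(a,a), marked(b,c), marked(c,a)}
3. push(c,b)  →  {above(a), above(b), above(c), at(a,b), at(a,c), at(c,b), inpos(b), inpos(c), marked(a,a), marked(b,c), marked(c,a), marked(c,c)}

bind(c,b); push(a,b); push(c,b)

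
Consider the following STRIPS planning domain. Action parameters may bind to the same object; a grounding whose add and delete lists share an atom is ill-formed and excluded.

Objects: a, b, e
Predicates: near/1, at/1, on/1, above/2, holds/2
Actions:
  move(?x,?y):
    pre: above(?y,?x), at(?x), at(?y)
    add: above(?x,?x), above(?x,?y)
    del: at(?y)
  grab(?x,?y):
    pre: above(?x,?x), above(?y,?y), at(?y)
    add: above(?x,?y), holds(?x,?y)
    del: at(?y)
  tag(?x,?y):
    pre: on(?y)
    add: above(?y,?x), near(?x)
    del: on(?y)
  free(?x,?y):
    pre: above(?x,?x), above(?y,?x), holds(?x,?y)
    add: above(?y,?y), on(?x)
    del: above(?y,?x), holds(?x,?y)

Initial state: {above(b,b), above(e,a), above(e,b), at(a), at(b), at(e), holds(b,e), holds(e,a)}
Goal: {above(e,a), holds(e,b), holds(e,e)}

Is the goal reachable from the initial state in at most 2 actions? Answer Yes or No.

1. free(b,e)  →  {above(b,b), above(e,a), above(e,e), at(a), at(b), at(e), holds(e,a), on(b)}
2. grab(e,b)  →  {above(b,b), above(e,a), above(e,b), above(e,e), at(a), at(e), holds(e,a), holds(e,b), on(b)}
3. grab(e,e)  →  {above(b,b), above(e,a), above(e,b), above(e,e), at(a), holds(e,a), holds(e,b), holds(e,e), on(b)}
optimal plan length = 3; 3 > 2

No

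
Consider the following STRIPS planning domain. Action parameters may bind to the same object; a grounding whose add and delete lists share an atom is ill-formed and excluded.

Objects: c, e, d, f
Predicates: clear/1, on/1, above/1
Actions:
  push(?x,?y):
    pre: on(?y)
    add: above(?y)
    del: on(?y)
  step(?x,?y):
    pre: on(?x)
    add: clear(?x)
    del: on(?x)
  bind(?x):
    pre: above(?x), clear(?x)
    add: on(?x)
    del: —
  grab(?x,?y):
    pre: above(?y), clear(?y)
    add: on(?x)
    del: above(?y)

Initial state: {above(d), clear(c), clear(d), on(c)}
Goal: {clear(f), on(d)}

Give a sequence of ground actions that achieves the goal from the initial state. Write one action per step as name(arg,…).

1. bind(d)  →  {above(d), clear(c), clear(d), on(c), on(d)}
2. grab(f,d)  →  {clear(c), clear(d), on(c), on(d), on(f)}
3. step(f,c)  →  {clear(c), clear(d), clear(f), on(c), on(d)}

bind(d); grab(f,d); step(f,c)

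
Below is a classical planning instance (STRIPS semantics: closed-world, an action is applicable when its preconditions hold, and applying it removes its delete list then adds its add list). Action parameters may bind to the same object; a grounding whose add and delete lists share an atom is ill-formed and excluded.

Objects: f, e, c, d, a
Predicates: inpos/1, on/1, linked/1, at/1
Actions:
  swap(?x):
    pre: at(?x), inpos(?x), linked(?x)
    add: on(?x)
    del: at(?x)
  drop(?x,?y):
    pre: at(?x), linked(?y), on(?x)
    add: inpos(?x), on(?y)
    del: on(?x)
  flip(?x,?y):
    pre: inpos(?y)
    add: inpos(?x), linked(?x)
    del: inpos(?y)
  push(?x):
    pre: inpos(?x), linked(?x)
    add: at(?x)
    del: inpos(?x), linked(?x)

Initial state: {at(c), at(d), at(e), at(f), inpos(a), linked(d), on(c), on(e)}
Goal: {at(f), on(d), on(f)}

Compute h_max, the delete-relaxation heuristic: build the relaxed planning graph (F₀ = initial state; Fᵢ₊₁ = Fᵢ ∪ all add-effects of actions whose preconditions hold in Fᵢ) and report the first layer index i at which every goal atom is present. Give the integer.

F0 = init (8 atoms)
F1 = F0 ∪ {inpos(c), inpos(d), inpos(e), inpos(f), linked(c), linked(e), linked(f), on(d)}  (16 atoms)
F2 = F1 ∪ {linked(a), on(f)}  (18 atoms)
goal ⊆ F2  ⇒  h_max = 2

2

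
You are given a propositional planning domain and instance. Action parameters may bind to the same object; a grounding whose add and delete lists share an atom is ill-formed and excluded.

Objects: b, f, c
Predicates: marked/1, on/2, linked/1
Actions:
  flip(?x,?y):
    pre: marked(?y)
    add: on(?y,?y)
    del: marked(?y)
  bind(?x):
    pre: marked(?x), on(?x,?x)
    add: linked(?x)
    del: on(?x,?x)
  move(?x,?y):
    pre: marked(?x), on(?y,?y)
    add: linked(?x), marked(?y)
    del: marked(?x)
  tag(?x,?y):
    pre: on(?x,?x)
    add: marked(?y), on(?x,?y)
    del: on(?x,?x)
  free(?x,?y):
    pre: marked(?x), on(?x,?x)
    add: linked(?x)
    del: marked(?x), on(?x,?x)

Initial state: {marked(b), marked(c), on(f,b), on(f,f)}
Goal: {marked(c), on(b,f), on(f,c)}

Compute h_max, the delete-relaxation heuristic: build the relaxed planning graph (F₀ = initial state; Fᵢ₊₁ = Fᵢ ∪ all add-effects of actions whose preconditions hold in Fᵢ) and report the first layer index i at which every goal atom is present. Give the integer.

2

F0 = init (4 atoms)
F1 = F0 ∪ {linked(b), linked(c), marked(f), on(b,b), on(c,c), on(f,c)}  (10 atoms)
F2 = F1 ∪ {linked(f), on(b,c), on(b,f), on(c,b), on(c,f)}  (15 atoms)
goal ⊆ F2  ⇒  h_max = 2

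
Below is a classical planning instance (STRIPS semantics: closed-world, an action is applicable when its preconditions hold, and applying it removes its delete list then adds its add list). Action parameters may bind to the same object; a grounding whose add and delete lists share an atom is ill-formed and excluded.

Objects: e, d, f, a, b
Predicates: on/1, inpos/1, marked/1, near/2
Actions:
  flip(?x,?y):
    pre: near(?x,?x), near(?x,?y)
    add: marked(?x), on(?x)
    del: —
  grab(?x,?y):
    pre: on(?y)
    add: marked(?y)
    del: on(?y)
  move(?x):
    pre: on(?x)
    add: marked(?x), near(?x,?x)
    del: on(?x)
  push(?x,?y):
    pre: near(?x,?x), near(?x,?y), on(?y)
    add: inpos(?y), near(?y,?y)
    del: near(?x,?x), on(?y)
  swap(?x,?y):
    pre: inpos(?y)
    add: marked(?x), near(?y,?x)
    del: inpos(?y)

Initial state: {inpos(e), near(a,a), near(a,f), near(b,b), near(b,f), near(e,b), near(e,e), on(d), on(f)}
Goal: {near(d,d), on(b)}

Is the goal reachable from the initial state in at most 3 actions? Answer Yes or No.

Yes

1. flip(b,f)  →  {inpos(e), marked(b), near(a,a), near(a,f), near(b,b), near(b,f), near(e,b), near(e,e), on(b), on(d), on(f)}
2. move(d)  →  {inpos(e), marked(b), marked(d), near(a,a), near(a,f), near(b,b), near(b,f), near(d,d), near(e,b), near(e,e), on(b), on(f)}
optimal plan length = 2; 2 ≤ 3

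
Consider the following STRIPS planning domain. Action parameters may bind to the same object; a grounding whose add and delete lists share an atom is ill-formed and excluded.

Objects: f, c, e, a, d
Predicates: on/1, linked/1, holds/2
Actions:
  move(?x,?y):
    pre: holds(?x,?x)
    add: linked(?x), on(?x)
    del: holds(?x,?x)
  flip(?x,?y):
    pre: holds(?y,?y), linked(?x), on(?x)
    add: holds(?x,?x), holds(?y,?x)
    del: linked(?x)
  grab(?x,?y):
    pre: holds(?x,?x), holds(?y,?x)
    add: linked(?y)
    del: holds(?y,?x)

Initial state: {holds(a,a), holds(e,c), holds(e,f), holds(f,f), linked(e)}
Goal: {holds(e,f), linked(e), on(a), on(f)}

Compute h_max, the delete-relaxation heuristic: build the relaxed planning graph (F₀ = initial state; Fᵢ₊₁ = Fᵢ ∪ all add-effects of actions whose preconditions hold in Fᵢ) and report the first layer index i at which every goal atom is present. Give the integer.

F0 = init (5 atoms)
F1 = F0 ∪ {linked(a), linked(f), on(a), on(f)}  (9 atoms)
goal ⊆ F1  ⇒  h_max = 1

1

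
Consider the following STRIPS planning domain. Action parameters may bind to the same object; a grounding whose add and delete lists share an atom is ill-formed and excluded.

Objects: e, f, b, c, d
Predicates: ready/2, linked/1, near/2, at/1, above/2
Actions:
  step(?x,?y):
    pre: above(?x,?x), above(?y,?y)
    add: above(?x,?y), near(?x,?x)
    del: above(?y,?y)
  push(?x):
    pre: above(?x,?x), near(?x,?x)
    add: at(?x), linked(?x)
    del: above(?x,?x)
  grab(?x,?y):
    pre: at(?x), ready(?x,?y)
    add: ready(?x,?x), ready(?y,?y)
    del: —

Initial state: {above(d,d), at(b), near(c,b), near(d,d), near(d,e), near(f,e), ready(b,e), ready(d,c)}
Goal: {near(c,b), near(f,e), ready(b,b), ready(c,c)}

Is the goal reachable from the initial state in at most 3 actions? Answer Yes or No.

Yes

1. push(d)  →  {at(b), at(d), linked(d), near(c,b), near(d,d), near(d,e), near(f,e), ready(b,e), ready(d,c)}
2. grab(b,e)  →  {at(b), at(d), linked(d), near(c,b), near(d,d), near(d,e), near(f,e), ready(b,b), ready(b,e), ready(d,c), ready(e,e)}
3. grab(d,c)  →  {at(b), at(d), linked(d), near(c,b), near(d,d), near(d,e), near(f,e), ready(b,b), ready(b,e), ready(c,c), ready(d,c), ready(d,d), ready(e,e)}
optimal plan length = 3; 3 ≤ 3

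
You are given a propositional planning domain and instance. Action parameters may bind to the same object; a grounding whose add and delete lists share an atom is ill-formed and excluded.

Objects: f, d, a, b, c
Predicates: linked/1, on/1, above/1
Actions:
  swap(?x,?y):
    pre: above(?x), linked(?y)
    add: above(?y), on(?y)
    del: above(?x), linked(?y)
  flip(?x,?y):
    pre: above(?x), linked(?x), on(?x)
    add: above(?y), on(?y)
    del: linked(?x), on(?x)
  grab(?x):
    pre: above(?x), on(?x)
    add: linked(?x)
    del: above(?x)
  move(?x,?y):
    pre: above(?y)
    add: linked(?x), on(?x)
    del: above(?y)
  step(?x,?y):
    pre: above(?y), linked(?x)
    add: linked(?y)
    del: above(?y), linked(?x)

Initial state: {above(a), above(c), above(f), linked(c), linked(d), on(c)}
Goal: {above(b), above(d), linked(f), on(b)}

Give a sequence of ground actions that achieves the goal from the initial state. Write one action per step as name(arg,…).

1. swap(f,d)  →  {above(a), above(c), above(d), linked(c), on(c), on(d)}
2. flip(c,b)  →  {above(a), above(b), above(c), above(d), on(b), on(d)}
3. move(f,a)  →  {above(b), above(c), above(d), linked(f), on(b), on(d), on(f)}

swap(f,d); flip(c,b); move(f,a)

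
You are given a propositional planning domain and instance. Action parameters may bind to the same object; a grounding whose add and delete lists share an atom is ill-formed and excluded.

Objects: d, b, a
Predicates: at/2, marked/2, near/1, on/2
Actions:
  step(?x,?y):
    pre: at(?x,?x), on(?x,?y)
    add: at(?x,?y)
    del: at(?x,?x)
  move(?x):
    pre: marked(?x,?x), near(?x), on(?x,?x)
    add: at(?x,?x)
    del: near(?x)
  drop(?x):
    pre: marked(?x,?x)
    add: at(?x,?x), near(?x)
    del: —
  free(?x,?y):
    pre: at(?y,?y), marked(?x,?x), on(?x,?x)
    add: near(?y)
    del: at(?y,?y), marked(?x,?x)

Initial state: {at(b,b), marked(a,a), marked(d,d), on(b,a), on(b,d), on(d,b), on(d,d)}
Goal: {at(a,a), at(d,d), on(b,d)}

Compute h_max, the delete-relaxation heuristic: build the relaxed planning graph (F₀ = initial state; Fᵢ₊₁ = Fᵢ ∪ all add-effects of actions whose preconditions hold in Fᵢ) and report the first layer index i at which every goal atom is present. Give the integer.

F0 = init (7 atoms)
F1 = F0 ∪ {at(a,a), at(b,a), at(b,d), at(d,d), near(a), near(b), near(d)}  (14 atoms)
goal ⊆ F1  ⇒  h_max = 1

1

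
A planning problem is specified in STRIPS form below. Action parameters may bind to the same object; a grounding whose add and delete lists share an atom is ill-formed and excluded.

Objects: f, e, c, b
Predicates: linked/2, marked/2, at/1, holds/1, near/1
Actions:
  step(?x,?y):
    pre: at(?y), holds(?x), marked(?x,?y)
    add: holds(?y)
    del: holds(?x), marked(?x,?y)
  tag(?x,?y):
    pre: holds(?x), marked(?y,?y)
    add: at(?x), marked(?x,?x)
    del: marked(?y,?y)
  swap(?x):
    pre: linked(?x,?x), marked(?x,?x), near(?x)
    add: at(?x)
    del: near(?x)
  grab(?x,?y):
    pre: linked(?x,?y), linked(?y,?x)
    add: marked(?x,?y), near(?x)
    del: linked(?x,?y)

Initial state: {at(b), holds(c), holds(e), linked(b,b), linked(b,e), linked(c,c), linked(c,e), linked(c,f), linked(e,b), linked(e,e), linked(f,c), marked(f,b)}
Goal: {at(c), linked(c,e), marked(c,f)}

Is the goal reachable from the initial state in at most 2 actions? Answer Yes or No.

No

1. grab(e,e)  →  {at(b), holds(c), holds(e), linked(b,b), linked(b,e), linked(c,c), linked(c,e), linked(c,f), linked(e,b), linked(f,c), marked(e,e), marked(f,b), near(e)}
2. tag(c,e)  →  {at(b), at(c), holds(c), holds(e), linked(b,b), linked(b,e), linked(c,c), linked(c,e), linked(c,f), linked(e,b), linked(f,c), marked(c,c), marked(f,b), near(e)}
3. grab(c,f)  →  {at(b), at(c), holds(c), holds(e), linked(b,b), linked(b,e), linked(c,c), linked(c,e), linked(e,b), linked(f,c), marked(c,c), marked(c,f), marked(f,b), near(c), near(e)}
optimal plan length = 3; 3 > 2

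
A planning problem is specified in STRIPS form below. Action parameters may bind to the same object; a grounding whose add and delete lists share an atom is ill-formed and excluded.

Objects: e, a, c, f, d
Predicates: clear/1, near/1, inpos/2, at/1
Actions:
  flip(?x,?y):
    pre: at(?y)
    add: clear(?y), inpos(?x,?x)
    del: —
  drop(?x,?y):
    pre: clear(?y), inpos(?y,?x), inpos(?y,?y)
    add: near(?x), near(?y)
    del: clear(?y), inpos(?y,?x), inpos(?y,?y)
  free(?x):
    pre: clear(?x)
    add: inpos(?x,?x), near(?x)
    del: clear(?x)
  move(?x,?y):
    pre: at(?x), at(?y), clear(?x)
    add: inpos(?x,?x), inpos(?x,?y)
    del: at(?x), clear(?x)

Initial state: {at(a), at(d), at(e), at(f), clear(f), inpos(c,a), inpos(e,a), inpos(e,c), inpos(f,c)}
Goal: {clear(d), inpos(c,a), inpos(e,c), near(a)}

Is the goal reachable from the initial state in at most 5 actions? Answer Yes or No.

1. flip(e,e)  →  {at(a), at(d), at(e), at(f), clear(e), clear(f), inpos(c,a), inpos(e,a), inpos(e,c), inpos(e,e), inpos(f,c)}
2. flip(e,d)  →  {at(a), at(d), at(e), at(f), clear(d), clear(e), clear(f), inpos(c,a), inpos(e,a), inpos(e,c), inpos(e,e), inpos(f,c)}
3. drop(a,e)  →  {at(a), at(d), at(e), at(f), clear(d), clear(f), inpos(c,a), inpos(e,c), inpos(f,c), near(a), near(e)}
optimal plan length = 3; 3 ≤ 5

Yes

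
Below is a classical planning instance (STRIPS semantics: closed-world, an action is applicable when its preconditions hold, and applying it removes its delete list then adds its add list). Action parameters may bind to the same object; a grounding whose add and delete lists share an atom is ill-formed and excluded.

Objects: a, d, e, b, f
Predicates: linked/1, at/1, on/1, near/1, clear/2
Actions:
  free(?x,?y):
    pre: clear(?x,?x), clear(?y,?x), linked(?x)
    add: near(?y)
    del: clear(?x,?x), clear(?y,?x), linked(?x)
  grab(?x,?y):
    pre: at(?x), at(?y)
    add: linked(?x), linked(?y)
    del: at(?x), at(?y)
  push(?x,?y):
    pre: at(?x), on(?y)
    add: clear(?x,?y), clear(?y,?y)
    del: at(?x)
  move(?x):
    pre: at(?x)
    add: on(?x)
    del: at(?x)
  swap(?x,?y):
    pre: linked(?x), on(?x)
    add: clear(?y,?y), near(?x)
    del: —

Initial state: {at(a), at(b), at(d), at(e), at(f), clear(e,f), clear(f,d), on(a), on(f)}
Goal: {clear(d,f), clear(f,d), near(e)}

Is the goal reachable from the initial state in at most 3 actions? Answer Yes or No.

Yes

1. grab(a,f)  →  {at(b), at(d), at(e), clear(e,f), clear(f,d), linked(a), linked(f), on(a), on(f)}
2. push(d,f)  →  {at(b), at(e), clear(d,f), clear(e,f), clear(f,d), clear(f,f), linked(a), linked(f), on(a), on(f)}
3. free(f,e)  →  {at(b), at(e), clear(d,f), clear(f,d), linked(a), near(e), on(a), on(f)}
optimal plan length = 3; 3 ≤ 3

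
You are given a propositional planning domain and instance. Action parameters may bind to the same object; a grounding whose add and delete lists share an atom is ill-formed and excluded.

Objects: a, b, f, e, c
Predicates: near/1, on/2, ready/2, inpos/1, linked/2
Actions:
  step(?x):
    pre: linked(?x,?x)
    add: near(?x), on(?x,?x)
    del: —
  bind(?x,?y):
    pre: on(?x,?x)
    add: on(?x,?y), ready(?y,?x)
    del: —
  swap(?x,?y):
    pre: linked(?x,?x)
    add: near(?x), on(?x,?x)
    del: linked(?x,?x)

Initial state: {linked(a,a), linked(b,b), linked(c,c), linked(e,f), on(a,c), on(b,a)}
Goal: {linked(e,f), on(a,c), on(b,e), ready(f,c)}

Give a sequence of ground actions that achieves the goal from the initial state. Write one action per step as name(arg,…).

step(b); step(c); bind(b,e); bind(c,f)

1. step(b)  →  {linked(a,a), linked(b,b), linked(c,c), linked(e,f), near(b), on(a,c), on(b,a), on(b,b)}
2. step(c)  →  {linked(a,a), linked(b,b), linked(c,c), linked(e,f), near(b), near(c), on(a,c), on(b,a), on(b,b), on(c,c)}
3. bind(b,e)  →  {linked(a,a), linked(b,b), linked(c,c), linked(e,f), near(b), near(c), on(a,c), on(b,a), on(b,b), on(b,e), on(c,c), ready(e,b)}
4. bind(c,f)  →  {linked(a,a), linked(b,b), linked(c,c), linked(e,f), near(b), near(c), on(a,c), on(b,a), on(b,b), on(b,e), on(c,c), on(c,f), ready(e,b), ready(f,c)}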